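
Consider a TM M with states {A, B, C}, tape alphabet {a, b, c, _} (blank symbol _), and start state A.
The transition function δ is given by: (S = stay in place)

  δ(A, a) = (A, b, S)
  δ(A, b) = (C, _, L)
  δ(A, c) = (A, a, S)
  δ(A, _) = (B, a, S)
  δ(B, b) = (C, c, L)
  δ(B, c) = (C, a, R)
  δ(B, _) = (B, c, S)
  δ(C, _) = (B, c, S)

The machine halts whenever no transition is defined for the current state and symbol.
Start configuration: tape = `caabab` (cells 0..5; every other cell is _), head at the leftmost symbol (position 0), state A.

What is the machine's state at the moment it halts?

A | _[c]aabab   read c → write a, move S, go to A
A | _[a]aabab   read a → write b, move S, go to A
A | _[b]aabab   read b → write _, move L, go to C
C | [_]_aabab   read _ → write c, move S, go to B
B | [c]_aabab   read c → write a, move R, go to C
C | a[_]aabab   read _ → write c, move S, go to B
B | a[c]aabab   read c → write a, move R, go to C
C | aa[a]abab
No transition is defined for (C, a); M halts in state C.

C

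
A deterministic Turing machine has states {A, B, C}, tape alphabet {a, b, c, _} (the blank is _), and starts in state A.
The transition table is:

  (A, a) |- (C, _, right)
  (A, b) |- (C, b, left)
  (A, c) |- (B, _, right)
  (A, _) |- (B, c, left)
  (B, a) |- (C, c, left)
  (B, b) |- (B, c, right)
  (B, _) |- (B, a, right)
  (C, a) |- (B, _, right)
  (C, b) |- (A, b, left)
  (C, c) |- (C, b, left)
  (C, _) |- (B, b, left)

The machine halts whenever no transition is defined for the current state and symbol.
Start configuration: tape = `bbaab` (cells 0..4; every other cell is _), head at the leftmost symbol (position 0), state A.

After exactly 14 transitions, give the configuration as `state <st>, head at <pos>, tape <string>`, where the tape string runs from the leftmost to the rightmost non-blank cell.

state B, head at 2, tape ccccab

A | __[b]baab   read b → write b, move left, go to C
C | _[_]bbaab   read _ → write b, move left, go to B
B | [_]bbbaab   read _ → write a, move right, go to B
B | a[b]bbaab   read b → write c, move right, go to B
B | ac[b]baab   read b → write c, move right, go to B
B | acc[b]aab   read b → write c, move right, go to B
B | accc[a]ab   read a → write c, move left, go to C
C | acc[c]cab   read c → write b, move left, go to C
C | ac[c]bcab   read c → write b, move left, go to C
C | a[c]bbcab   read c → write b, move left, go to C
C | [a]bbbcab   read a → write _, move right, go to B
B | _[b]bbcab   read b → write c, move right, go to B
B | _c[b]bcab   read b → write c, move right, go to B
B | _cc[b]cab   read b → write c, move right, go to B
B | _ccc[c]ab
After 14 steps: state B, head at 2, tape ccccab.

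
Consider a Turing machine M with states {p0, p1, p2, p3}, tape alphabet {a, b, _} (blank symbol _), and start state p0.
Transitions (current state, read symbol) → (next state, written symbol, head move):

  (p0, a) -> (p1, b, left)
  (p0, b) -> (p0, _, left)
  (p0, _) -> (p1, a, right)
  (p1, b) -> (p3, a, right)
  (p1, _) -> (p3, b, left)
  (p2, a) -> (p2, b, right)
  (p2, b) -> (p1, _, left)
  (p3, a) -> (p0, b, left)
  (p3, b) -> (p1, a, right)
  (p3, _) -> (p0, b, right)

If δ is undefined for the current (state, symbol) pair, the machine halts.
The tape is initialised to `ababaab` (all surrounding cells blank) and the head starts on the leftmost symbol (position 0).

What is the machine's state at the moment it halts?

p1

p0 | ____[a]babaab   read a → write b, move left, go to p1
p1 | ___[_]bbabaab   read _ → write b, move left, go to p3
p3 | __[_]bbbabaab   read _ → write b, move right, go to p0
p0 | __b[b]bbabaab   read b → write _, move left, go to p0
p0 | __[b]_bbabaab   read b → write _, move left, go to p0
p0 | _[_]__bbabaab   read _ → write a, move right, go to p1
p1 | _a[_]_bbabaab   read _ → write b, move left, go to p3
p3 | _[a]b_bbabaab   read a → write b, move left, go to p0
p0 | [_]bb_bbabaab   read _ → write a, move right, go to p1
p1 | a[b]b_bbabaab   read b → write a, move right, go to p3
p3 | aa[b]_bbabaab   read b → write a, move right, go to p1
p1 | aaa[_]bbabaab   read _ → write b, move left, go to p3
p3 | aa[a]bbbabaab   read a → write b, move left, go to p0
p0 | a[a]bbbbabaab   read a → write b, move left, go to p1
p1 | [a]bbbbbabaab
No transition is defined for (p1, a); M halts in state p1.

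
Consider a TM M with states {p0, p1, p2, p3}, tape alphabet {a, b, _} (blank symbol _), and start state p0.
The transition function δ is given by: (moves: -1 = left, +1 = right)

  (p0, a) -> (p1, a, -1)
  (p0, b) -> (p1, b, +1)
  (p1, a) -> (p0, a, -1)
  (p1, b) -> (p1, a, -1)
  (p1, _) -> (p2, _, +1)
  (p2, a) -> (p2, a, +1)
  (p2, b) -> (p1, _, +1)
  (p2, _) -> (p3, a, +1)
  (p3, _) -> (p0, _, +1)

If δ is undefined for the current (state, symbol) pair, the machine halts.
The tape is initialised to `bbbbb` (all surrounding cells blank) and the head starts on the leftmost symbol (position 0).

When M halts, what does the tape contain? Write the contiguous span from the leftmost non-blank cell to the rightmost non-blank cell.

aa_a__a

p0 | _[b]bbbb____   read b → write b, move +1, go to p1
p1 | _b[b]bbb____   read b → write a, move -1, go to p1
p1 | _[b]abbb____   read b → write a, move -1, go to p1
p1 | [_]aabbb____   read _ → write _, move +1, go to p2
p2 | _[a]abbb____   read a → write a, move +1, go to p2
p2 | _a[a]bbb____   read a → write a, move +1, go to p2
p2 | _aa[b]bb____   read b → write _, move +1, go to p1
p1 | _aa_[b]b____   read b → write a, move -1, go to p1
p1 | _aa[_]ab____   read _ → write _, move +1, go to p2
p2 | _aa_[a]b____   read a → write a, move +1, go to p2
p2 | _aa_a[b]____   read b → write _, move +1, go to p1
p1 | _aa_a_[_]___   read _ → write _, move +1, go to p2
p2 | _aa_a__[_]__   read _ → write a, move +1, go to p3
p3 | _aa_a__a[_]_   read _ → write _, move +1, go to p0
p0 | _aa_a__a_[_]
The non-blank tape span at halt is aa_a__a.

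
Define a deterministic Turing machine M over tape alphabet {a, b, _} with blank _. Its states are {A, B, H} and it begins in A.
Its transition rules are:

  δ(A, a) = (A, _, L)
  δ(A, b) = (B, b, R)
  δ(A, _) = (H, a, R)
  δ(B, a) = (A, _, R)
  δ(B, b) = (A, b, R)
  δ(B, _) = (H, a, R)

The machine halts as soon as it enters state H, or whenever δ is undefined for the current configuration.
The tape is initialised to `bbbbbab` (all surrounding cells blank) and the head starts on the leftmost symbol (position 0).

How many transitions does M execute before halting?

A | [b]bbbbab__   read b → write b, move R, go to B
B | b[b]bbbab__   read b → write b, move R, go to A
A | bb[b]bbab__   read b → write b, move R, go to B
B | bbb[b]bab__   read b → write b, move R, go to A
A | bbbb[b]ab__   read b → write b, move R, go to B
B | bbbbb[a]b__   read a → write _, move R, go to A
A | bbbbb_[b]__   read b → write b, move R, go to B
B | bbbbb_b[_]_   read _ → write a, move R, go to H
H | bbbbb_ba[_]
M halts after 8 transitions.

8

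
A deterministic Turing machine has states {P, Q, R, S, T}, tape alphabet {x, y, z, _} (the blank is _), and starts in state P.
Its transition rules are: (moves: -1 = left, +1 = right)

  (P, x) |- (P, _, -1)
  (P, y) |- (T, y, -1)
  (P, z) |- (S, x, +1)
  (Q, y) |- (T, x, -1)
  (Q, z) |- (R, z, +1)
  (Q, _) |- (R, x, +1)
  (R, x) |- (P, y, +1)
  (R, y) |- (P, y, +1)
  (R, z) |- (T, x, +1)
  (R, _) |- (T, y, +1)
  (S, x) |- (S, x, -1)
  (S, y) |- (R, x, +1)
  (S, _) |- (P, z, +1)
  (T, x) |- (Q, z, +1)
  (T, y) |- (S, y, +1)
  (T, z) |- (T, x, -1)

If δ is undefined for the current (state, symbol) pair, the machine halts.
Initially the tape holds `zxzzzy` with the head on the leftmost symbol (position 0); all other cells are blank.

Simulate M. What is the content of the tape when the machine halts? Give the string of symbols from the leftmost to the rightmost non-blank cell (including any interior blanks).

xxzxzzy

P | _[z]xzzzy   read z → write x, move +1, go to S
S | _x[x]zzzy   read x → write x, move -1, go to S
S | _[x]xzzzy   read x → write x, move -1, go to S
S | [_]xxzzzy   read _ → write z, move +1, go to P
P | z[x]xzzzy   read x → write _, move -1, go to P
P | [z]_xzzzy   read z → write x, move +1, go to S
S | x[_]xzzzy   read _ → write z, move +1, go to P
P | xz[x]zzzy   read x → write _, move -1, go to P
P | x[z]_zzzy   read z → write x, move +1, go to S
S | xx[_]zzzy   read _ → write z, move +1, go to P
P | xxz[z]zzy   read z → write x, move +1, go to S
S | xxzx[z]zy
The non-blank tape span at halt is xxzxzzy.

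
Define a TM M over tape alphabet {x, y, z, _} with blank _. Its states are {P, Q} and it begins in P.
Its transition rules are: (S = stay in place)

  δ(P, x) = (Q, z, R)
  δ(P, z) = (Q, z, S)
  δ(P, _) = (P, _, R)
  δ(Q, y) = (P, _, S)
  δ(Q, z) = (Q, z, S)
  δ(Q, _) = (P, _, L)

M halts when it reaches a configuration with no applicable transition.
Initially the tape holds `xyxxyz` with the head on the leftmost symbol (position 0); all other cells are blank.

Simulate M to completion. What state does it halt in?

P | [x]yxxyz   read x → write z, move R, go to Q
Q | z[y]xxyz   read y → write _, move S, go to P
P | z[_]xxyz   read _ → write _, move R, go to P
P | z_[x]xyz   read x → write z, move R, go to Q
Q | z_z[x]yz
No transition is defined for (Q, x); M halts in state Q.

Q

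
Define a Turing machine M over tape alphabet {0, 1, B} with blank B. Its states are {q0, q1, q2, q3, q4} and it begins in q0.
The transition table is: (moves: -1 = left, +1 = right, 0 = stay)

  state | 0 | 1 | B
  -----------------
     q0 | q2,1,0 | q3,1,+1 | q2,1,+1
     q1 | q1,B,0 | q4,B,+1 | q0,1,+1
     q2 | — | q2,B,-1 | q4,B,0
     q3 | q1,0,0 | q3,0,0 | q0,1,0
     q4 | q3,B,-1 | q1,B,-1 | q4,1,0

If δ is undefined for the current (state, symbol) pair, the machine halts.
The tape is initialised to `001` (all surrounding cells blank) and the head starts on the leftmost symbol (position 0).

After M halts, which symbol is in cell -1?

1

state=q0 head=0 tape=BB[0]01   (q0,0)→(q2,1,0)
state=q2 head=0 tape=BB[1]01   (q2,1)→(q2,B,-1)
state=q2 head=-1 tape=B[B]B01   (q2,B)→(q4,B,0)
state=q4 head=-1 tape=B[B]B01   (q4,B)→(q4,1,0)
state=q4 head=-1 tape=B[1]B01   (q4,1)→(q1,B,-1)
state=q1 head=-2 tape=[B]BB01   (q1,B)→(q0,1,+1)
state=q0 head=-1 tape=1[B]B01   (q0,B)→(q2,1,+1)
state=q2 head=0 tape=11[B]01   (q2,B)→(q4,B,0)
state=q4 head=0 tape=11[B]01   (q4,B)→(q4,1,0)
state=q4 head=0 tape=11[1]01   (q4,1)→(q1,B,-1)
state=q1 head=-1 tape=1[1]B01   (q1,1)→(q4,B,+1)
state=q4 head=0 tape=1B[B]01   (q4,B)→(q4,1,0)
state=q4 head=0 tape=1B[1]01   (q4,1)→(q1,B,-1)
state=q1 head=-1 tape=1[B]B01   (q1,B)→(q0,1,+1)
state=q0 head=0 tape=11[B]01   (q0,B)→(q2,1,+1)
state=q2 head=1 tape=111[0]1
Cell -1 holds 1 when M halts.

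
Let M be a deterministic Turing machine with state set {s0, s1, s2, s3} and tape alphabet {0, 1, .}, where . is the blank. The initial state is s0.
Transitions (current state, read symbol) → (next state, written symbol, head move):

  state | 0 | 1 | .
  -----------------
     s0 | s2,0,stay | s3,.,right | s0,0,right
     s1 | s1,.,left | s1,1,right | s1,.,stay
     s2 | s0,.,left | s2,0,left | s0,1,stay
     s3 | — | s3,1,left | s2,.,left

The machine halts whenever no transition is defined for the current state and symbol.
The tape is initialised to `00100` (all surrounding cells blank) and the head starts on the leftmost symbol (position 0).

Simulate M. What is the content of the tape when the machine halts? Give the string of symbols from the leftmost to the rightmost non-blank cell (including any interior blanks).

state=s0 head=0 tape=..[0]0100   (s0,0)→(s2,0,stay)
state=s2 head=0 tape=..[0]0100   (s2,0)→(s0,.,left)
state=s0 head=-1 tape=.[.].0100   (s0,.)→(s0,0,right)
state=s0 head=0 tape=.0[.]0100   (s0,.)→(s0,0,right)
state=s0 head=1 tape=.00[0]100   (s0,0)→(s2,0,stay)
state=s2 head=1 tape=.00[0]100   (s2,0)→(s0,.,left)
state=s0 head=0 tape=.0[0].100   (s0,0)→(s2,0,stay)
state=s2 head=0 tape=.0[0].100   (s2,0)→(s0,.,left)
state=s0 head=-1 tape=.[0]..100   (s0,0)→(s2,0,stay)
state=s2 head=-1 tape=.[0]..100   (s2,0)→(s0,.,left)
state=s0 head=-2 tape=[.]...100   (s0,.)→(s0,0,right)
state=s0 head=-1 tape=0[.]..100   (s0,.)→(s0,0,right)
state=s0 head=0 tape=00[.].100   (s0,.)→(s0,0,right)
state=s0 head=1 tape=000[.]100   (s0,.)→(s0,0,right)
state=s0 head=2 tape=0000[1]00   (s0,1)→(s3,.,right)
state=s3 head=3 tape=0000.[0]0
The non-blank tape span at halt is 0000.00.

0000.00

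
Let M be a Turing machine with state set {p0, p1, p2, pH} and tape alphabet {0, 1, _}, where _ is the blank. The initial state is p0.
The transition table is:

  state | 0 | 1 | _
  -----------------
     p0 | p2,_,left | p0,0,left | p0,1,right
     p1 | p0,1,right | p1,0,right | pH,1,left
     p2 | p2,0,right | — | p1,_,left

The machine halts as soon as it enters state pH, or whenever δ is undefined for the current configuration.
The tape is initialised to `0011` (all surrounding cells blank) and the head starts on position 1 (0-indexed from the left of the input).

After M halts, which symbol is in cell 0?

_

state=p0 head=1 tape=_0[0]11   (p0,0)→(p2,_,left)
state=p2 head=0 tape=_[0]_11   (p2,0)→(p2,0,right)
state=p2 head=1 tape=_0[_]11   (p2,_)→(p1,_,left)
state=p1 head=0 tape=_[0]_11   (p1,0)→(p0,1,right)
state=p0 head=1 tape=_1[_]11   (p0,_)→(p0,1,right)
state=p0 head=2 tape=_11[1]1   (p0,1)→(p0,0,left)
state=p0 head=1 tape=_1[1]01   (p0,1)→(p0,0,left)
state=p0 head=0 tape=_[1]001   (p0,1)→(p0,0,left)
state=p0 head=-1 tape=[_]0001   (p0,_)→(p0,1,right)
state=p0 head=0 tape=1[0]001   (p0,0)→(p2,_,left)
state=p2 head=-1 tape=[1]_001
Cell 0 holds _ when M halts.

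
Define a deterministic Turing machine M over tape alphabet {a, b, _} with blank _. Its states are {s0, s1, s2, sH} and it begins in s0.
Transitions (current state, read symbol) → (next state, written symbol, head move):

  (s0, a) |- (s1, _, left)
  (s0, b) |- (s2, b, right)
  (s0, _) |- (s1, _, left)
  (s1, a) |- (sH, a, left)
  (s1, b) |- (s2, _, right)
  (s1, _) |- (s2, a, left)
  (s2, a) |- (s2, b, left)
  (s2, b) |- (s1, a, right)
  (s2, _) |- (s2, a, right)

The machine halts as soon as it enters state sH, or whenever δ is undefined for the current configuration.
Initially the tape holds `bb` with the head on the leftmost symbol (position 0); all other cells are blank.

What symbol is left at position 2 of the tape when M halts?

a

state=s0 head=0 tape=_[b]b__   (s0,b)→(s2,b,right)
state=s2 head=1 tape=_b[b]__   (s2,b)→(s1,a,right)
state=s1 head=2 tape=_ba[_]_   (s1,_)→(s2,a,left)
state=s2 head=1 tape=_b[a]a_   (s2,a)→(s2,b,left)
state=s2 head=0 tape=_[b]ba_   (s2,b)→(s1,a,right)
state=s1 head=1 tape=_a[b]a_   (s1,b)→(s2,_,right)
state=s2 head=2 tape=_a_[a]_   (s2,a)→(s2,b,left)
state=s2 head=1 tape=_a[_]b_   (s2,_)→(s2,a,right)
state=s2 head=2 tape=_aa[b]_   (s2,b)→(s1,a,right)
state=s1 head=3 tape=_aaa[_]   (s1,_)→(s2,a,left)
state=s2 head=2 tape=_aa[a]a   (s2,a)→(s2,b,left)
state=s2 head=1 tape=_a[a]ba   (s2,a)→(s2,b,left)
state=s2 head=0 tape=_[a]bba   (s2,a)→(s2,b,left)
state=s2 head=-1 tape=[_]bbba   (s2,_)→(s2,a,right)
state=s2 head=0 tape=a[b]bba   (s2,b)→(s1,a,right)
state=s1 head=1 tape=aa[b]ba   (s1,b)→(s2,_,right)
state=s2 head=2 tape=aa_[b]a   (s2,b)→(s1,a,right)
state=s1 head=3 tape=aa_a[a]   (s1,a)→(sH,a,left)
state=sH head=2 tape=aa_[a]a
Cell 2 holds a when M halts.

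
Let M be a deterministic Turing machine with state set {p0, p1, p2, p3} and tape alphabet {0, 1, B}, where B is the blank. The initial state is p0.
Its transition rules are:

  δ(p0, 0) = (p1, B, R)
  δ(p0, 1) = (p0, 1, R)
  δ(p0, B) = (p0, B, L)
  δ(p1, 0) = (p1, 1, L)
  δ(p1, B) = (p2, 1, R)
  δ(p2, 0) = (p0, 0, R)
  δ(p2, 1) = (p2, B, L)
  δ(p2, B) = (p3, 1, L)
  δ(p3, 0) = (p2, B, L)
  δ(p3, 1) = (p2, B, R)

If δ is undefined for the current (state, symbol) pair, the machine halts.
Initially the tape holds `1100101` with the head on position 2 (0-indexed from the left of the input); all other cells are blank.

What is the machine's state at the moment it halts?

state=p0 head=2 tape=BB11[0]0101   (p0,0)→(p1,B,R)
state=p1 head=3 tape=BB11B[0]101   (p1,0)→(p1,1,L)
state=p1 head=2 tape=BB11[B]1101   (p1,B)→(p2,1,R)
state=p2 head=3 tape=BB111[1]101   (p2,1)→(p2,B,L)
state=p2 head=2 tape=BB11[1]B101   (p2,1)→(p2,B,L)
state=p2 head=1 tape=BB1[1]BB101   (p2,1)→(p2,B,L)
state=p2 head=0 tape=BB[1]BBB101   (p2,1)→(p2,B,L)
state=p2 head=-1 tape=B[B]BBBB101   (p2,B)→(p3,1,L)
state=p3 head=-2 tape=[B]1BBBB101
No transition is defined for (p3, B); M halts in state p3.

p3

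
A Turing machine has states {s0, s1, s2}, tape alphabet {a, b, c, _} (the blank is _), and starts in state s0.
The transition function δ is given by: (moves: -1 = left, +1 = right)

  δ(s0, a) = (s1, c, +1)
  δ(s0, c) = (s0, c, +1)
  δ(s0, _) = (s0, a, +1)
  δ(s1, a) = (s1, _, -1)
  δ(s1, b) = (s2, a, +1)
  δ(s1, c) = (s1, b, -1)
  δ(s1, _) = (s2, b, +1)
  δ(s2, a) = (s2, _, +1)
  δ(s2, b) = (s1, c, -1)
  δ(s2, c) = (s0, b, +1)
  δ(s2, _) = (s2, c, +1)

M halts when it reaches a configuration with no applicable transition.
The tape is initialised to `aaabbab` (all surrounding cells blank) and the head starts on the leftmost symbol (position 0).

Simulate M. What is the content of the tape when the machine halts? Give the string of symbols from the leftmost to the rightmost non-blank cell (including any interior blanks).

bcbbcc_cab

s0 | ___[a]aabbab   read a → write c, move +1, go to s1
s1 | ___c[a]abbab   read a → write _, move -1, go to s1
s1 | ___[c]_abbab   read c → write b, move -1, go to s1
s1 | __[_]b_abbab   read _ → write b, move +1, go to s2
s2 | __b[b]_abbab   read b → write c, move -1, go to s1
s1 | __[b]c_abbab   read b → write a, move +1, go to s2
s2 | __a[c]_abbab   read c → write b, move +1, go to s0
s0 | __ab[_]abbab   read _ → write a, move +1, go to s0
s0 | __aba[a]bbab   read a → write c, move +1, go to s1
s1 | __abac[b]bab   read b → write a, move +1, go to s2
s2 | __abaca[b]ab   read b → write c, move -1, go to s1
s1 | __abac[a]cab   read a → write _, move -1, go to s1
s1 | __aba[c]_cab   read c → write b, move -1, go to s1
s1 | __ab[a]b_cab   read a → write _, move -1, go to s1
s1 | __a[b]_b_cab   read b → write a, move +1, go to s2
s2 | __aa[_]b_cab   read _ → write c, move +1, go to s2
s2 | __aac[b]_cab   read b → write c, move -1, go to s1
s1 | __aa[c]c_cab   read c → write b, move -1, go to s1
s1 | __a[a]bc_cab   read a → write _, move -1, go to s1
s1 | __[a]_bc_cab   read a → write _, move -1, go to s1
s1 | _[_]__bc_cab   read _ → write b, move +1, go to s2
s2 | _b[_]_bc_cab   read _ → write c, move +1, go to s2
s2 | _bc[_]bc_cab   read _ → write c, move +1, go to s2
s2 | _bcc[b]c_cab   read b → write c, move -1, go to s1
s1 | _bc[c]cc_cab   read c → write b, move -1, go to s1
s1 | _b[c]bcc_cab   read c → write b, move -1, go to s1
s1 | _[b]bbcc_cab   read b → write a, move +1, go to s2
s2 | _a[b]bcc_cab   read b → write c, move -1, go to s1
s1 | _[a]cbcc_cab   read a → write _, move -1, go to s1
s1 | [_]_cbcc_cab   read _ → write b, move +1, go to s2
s2 | b[_]cbcc_cab   read _ → write c, move +1, go to s2
s2 | bc[c]bcc_cab   read c → write b, move +1, go to s0
s0 | bcb[b]cc_cab
The non-blank tape span at halt is bcbbcc_cab.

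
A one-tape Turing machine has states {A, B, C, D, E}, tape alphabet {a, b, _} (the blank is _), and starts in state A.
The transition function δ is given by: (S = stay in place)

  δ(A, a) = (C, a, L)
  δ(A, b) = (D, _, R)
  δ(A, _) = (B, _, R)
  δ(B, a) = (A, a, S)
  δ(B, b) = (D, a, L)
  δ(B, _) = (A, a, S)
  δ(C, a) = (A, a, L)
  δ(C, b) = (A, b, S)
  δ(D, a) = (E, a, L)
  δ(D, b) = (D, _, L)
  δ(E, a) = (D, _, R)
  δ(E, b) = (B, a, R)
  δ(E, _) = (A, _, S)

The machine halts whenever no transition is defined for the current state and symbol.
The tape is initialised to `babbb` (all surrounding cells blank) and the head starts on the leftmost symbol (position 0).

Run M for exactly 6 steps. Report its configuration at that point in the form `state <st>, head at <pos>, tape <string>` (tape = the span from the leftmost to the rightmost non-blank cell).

state=A head=0 tape=[b]abbb   (A,b)→(D,_,R)
state=D head=1 tape=_[a]bbb   (D,a)→(E,a,L)
state=E head=0 tape=[_]abbb   (E,_)→(A,_,S)
state=A head=0 tape=[_]abbb   (A,_)→(B,_,R)
state=B head=1 tape=_[a]bbb   (B,a)→(A,a,S)
state=A head=1 tape=_[a]bbb   (A,a)→(C,a,L)
state=C head=0 tape=[_]abbb
After 6 steps: state C, head at 0, tape abbb.

state C, head at 0, tape abbb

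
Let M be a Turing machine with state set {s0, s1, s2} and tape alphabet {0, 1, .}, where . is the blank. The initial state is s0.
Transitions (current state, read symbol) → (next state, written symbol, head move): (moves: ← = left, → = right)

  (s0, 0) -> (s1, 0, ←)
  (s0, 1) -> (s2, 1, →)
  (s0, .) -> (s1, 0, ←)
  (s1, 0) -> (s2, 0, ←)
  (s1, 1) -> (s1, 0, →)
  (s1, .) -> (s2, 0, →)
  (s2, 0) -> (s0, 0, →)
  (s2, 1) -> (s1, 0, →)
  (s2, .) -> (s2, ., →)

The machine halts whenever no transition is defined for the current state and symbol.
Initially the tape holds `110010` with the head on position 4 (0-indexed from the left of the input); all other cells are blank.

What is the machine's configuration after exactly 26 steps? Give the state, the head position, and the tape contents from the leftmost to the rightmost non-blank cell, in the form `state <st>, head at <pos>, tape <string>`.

state s2, head at 0, tape 0000000

state=s0 head=4 tape=.1100[1]0.   (s0,1)→(s2,1,→)
state=s2 head=5 tape=.11001[0].   (s2,0)→(s0,0,→)
state=s0 head=6 tape=.110010[.]   (s0,.)→(s1,0,←)
state=s1 head=5 tape=.11001[0]0   (s1,0)→(s2,0,←)
state=s2 head=4 tape=.1100[1]00   (s2,1)→(s1,0,→)
state=s1 head=5 tape=.11000[0]0   (s1,0)→(s2,0,←)
state=s2 head=4 tape=.1100[0]00   (s2,0)→(s0,0,→)
state=s0 head=5 tape=.11000[0]0   (s0,0)→(s1,0,←)
state=s1 head=4 tape=.1100[0]00   (s1,0)→(s2,0,←)
state=s2 head=3 tape=.110[0]000   (s2,0)→(s0,0,→)
state=s0 head=4 tape=.1100[0]00   (s0,0)→(s1,0,←)
state=s1 head=3 tape=.110[0]000   (s1,0)→(s2,0,←)
state=s2 head=2 tape=.11[0]0000   (s2,0)→(s0,0,→)
state=s0 head=3 tape=.110[0]000   (s0,0)→(s1,0,←)
state=s1 head=2 tape=.11[0]0000   (s1,0)→(s2,0,←)
state=s2 head=1 tape=.1[1]00000   (s2,1)→(s1,0,→)
state=s1 head=2 tape=.10[0]0000   (s1,0)→(s2,0,←)
state=s2 head=1 tape=.1[0]00000   (s2,0)→(s0,0,→)
state=s0 head=2 tape=.10[0]0000   (s0,0)→(s1,0,←)
state=s1 head=1 tape=.1[0]00000   (s1,0)→(s2,0,←)
state=s2 head=0 tape=.[1]000000   (s2,1)→(s1,0,→)
state=s1 head=1 tape=.0[0]00000   (s1,0)→(s2,0,←)
state=s2 head=0 tape=.[0]000000   (s2,0)→(s0,0,→)
state=s0 head=1 tape=.0[0]00000   (s0,0)→(s1,0,←)
state=s1 head=0 tape=.[0]000000   (s1,0)→(s2,0,←)
state=s2 head=-1 tape=[.]0000000   (s2,.)→(s2,.,→)
state=s2 head=0 tape=.[0]000000
After 26 steps: state s2, head at 0, tape 0000000.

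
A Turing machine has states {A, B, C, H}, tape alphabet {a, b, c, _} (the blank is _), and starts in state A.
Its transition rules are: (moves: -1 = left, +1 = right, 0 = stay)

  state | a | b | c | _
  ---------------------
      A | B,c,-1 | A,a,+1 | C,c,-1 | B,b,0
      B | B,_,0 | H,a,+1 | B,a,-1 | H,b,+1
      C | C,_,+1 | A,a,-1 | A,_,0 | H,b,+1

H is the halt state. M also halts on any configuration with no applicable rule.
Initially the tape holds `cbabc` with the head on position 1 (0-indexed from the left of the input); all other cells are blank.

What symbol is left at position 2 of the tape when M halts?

c

state=A head=1 tape=c[b]abc   (A,b)→(A,a,+1)
state=A head=2 tape=ca[a]bc   (A,a)→(B,c,-1)
state=B head=1 tape=c[a]cbc   (B,a)→(B,_,0)
state=B head=1 tape=c[_]cbc   (B,_)→(H,b,+1)
state=H head=2 tape=cb[c]bc
Cell 2 holds c when M halts.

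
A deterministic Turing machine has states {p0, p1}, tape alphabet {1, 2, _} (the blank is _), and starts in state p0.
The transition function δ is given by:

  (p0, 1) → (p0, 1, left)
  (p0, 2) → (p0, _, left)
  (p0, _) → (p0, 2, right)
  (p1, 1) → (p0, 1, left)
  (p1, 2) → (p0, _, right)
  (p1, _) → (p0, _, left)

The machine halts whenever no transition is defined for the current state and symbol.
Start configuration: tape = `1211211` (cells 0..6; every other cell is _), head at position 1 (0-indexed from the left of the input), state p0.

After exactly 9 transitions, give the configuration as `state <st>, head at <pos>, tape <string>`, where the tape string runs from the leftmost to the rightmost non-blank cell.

state=p0 head=1 tape=__1[2]11211   (p0,2)→(p0,_,left)
state=p0 head=0 tape=__[1]_11211   (p0,1)→(p0,1,left)
state=p0 head=-1 tape=_[_]1_11211   (p0,_)→(p0,2,right)
state=p0 head=0 tape=_2[1]_11211   (p0,1)→(p0,1,left)
state=p0 head=-1 tape=_[2]1_11211   (p0,2)→(p0,_,left)
state=p0 head=-2 tape=[_]_1_11211   (p0,_)→(p0,2,right)
state=p0 head=-1 tape=2[_]1_11211   (p0,_)→(p0,2,right)
state=p0 head=0 tape=22[1]_11211   (p0,1)→(p0,1,left)
state=p0 head=-1 tape=2[2]1_11211   (p0,2)→(p0,_,left)
state=p0 head=-2 tape=[2]_1_11211
After 9 steps: state p0, head at -2, tape 2_1_11211.

state p0, head at -2, tape 2_1_11211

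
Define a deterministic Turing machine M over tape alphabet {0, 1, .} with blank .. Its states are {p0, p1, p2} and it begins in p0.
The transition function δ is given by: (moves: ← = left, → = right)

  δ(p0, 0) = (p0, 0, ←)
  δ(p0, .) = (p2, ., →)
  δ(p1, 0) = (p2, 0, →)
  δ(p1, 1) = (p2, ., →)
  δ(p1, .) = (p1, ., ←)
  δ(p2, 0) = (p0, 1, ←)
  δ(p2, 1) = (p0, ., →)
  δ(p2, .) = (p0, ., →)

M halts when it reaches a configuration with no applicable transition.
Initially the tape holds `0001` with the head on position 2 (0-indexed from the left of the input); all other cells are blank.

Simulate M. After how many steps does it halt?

17

p0 | .00[0]1   read 0 → write 0, move ←, go to p0
p0 | .0[0]01   read 0 → write 0, move ←, go to p0
p0 | .[0]001   read 0 → write 0, move ←, go to p0
p0 | [.]0001   read . → write ., move →, go to p2
p2 | .[0]001   read 0 → write 1, move ←, go to p0
p0 | [.]1001   read . → write ., move →, go to p2
p2 | .[1]001   read 1 → write ., move →, go to p0
p0 | ..[0]01   read 0 → write 0, move ←, go to p0
p0 | .[.]001   read . → write ., move →, go to p2
p2 | ..[0]01   read 0 → write 1, move ←, go to p0
p0 | .[.]101   read . → write ., move →, go to p2
p2 | ..[1]01   read 1 → write ., move →, go to p0
p0 | ...[0]1   read 0 → write 0, move ←, go to p0
p0 | ..[.]01   read . → write ., move →, go to p2
p2 | ...[0]1   read 0 → write 1, move ←, go to p0
p0 | ..[.]11   read . → write ., move →, go to p2
p2 | ...[1]1   read 1 → write ., move →, go to p0
p0 | ....[1]
M halts after 17 transitions.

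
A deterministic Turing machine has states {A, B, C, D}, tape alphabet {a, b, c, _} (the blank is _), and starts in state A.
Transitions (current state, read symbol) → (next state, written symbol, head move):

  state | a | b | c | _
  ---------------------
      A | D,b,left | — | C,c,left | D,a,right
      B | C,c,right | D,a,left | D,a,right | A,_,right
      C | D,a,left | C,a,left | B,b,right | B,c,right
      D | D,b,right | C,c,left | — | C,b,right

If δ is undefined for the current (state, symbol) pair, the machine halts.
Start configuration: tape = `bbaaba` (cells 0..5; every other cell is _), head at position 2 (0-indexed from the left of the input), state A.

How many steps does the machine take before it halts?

state=A head=2 tape=_bb[a]aba   (A,a)→(D,b,left)
state=D head=1 tape=_b[b]baba   (D,b)→(C,c,left)
state=C head=0 tape=_[b]cbaba   (C,b)→(C,a,left)
state=C head=-1 tape=[_]acbaba   (C,_)→(B,c,right)
state=B head=0 tape=c[a]cbaba   (B,a)→(C,c,right)
state=C head=1 tape=cc[c]baba   (C,c)→(B,b,right)
state=B head=2 tape=ccb[b]aba   (B,b)→(D,a,left)
state=D head=1 tape=cc[b]aaba   (D,b)→(C,c,left)
state=C head=0 tape=c[c]caaba   (C,c)→(B,b,right)
state=B head=1 tape=cb[c]aaba   (B,c)→(D,a,right)
state=D head=2 tape=cba[a]aba   (D,a)→(D,b,right)
state=D head=3 tape=cbab[a]ba   (D,a)→(D,b,right)
state=D head=4 tape=cbabb[b]a   (D,b)→(C,c,left)
state=C head=3 tape=cbab[b]ca   (C,b)→(C,a,left)
state=C head=2 tape=cba[b]aca   (C,b)→(C,a,left)
state=C head=1 tape=cb[a]aaca   (C,a)→(D,a,left)
state=D head=0 tape=c[b]aaaca   (D,b)→(C,c,left)
state=C head=-1 tape=[c]caaaca   (C,c)→(B,b,right)
state=B head=0 tape=b[c]aaaca   (B,c)→(D,a,right)
state=D head=1 tape=ba[a]aaca   (D,a)→(D,b,right)
state=D head=2 tape=bab[a]aca   (D,a)→(D,b,right)
state=D head=3 tape=babb[a]ca   (D,a)→(D,b,right)
state=D head=4 tape=babbb[c]a
M halts after 22 transitions.

22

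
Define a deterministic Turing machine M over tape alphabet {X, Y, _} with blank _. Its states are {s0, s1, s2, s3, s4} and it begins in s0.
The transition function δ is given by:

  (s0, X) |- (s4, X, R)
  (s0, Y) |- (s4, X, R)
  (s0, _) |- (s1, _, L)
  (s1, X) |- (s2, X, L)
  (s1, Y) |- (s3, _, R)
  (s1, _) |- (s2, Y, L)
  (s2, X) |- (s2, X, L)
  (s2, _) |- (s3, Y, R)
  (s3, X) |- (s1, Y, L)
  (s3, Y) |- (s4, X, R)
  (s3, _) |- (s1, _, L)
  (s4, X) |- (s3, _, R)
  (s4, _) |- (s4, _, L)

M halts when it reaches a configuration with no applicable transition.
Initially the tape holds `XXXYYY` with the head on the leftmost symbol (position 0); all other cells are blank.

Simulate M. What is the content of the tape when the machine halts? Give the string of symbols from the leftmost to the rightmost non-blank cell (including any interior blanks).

XYYYYY

state=s0 head=0 tape=_[X]XXYYY   (s0,X)→(s4,X,R)
state=s4 head=1 tape=_X[X]XYYY   (s4,X)→(s3,_,R)
state=s3 head=2 tape=_X_[X]YYY   (s3,X)→(s1,Y,L)
state=s1 head=1 tape=_X[_]YYYY   (s1,_)→(s2,Y,L)
state=s2 head=0 tape=_[X]YYYYY   (s2,X)→(s2,X,L)
state=s2 head=-1 tape=[_]XYYYYY   (s2,_)→(s3,Y,R)
state=s3 head=0 tape=Y[X]YYYYY   (s3,X)→(s1,Y,L)
state=s1 head=-1 tape=[Y]YYYYYY   (s1,Y)→(s3,_,R)
state=s3 head=0 tape=_[Y]YYYYY   (s3,Y)→(s4,X,R)
state=s4 head=1 tape=_X[Y]YYYY
The non-blank tape span at halt is XYYYYY.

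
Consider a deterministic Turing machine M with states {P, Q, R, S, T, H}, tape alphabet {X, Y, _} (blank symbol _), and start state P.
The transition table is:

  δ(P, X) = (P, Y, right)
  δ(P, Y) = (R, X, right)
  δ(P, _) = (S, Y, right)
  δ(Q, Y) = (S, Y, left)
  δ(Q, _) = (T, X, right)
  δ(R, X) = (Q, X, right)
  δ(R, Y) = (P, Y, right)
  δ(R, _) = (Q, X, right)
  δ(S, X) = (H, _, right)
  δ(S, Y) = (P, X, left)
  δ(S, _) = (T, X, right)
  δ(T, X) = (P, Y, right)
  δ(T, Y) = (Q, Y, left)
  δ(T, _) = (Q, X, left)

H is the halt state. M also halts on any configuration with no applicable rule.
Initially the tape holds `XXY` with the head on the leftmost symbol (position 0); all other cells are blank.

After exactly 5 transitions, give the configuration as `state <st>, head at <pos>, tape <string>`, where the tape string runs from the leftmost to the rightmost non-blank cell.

P | [X]XY___   read X → write Y, move right, go to P
P | Y[X]Y___   read X → write Y, move right, go to P
P | YY[Y]___   read Y → write X, move right, go to R
R | YYX[_]__   read _ → write X, move right, go to Q
Q | YYXX[_]_   read _ → write X, move right, go to T
T | YYXXX[_]
After 5 steps: state T, head at 5, tape YYXXX.

state T, head at 5, tape YYXXX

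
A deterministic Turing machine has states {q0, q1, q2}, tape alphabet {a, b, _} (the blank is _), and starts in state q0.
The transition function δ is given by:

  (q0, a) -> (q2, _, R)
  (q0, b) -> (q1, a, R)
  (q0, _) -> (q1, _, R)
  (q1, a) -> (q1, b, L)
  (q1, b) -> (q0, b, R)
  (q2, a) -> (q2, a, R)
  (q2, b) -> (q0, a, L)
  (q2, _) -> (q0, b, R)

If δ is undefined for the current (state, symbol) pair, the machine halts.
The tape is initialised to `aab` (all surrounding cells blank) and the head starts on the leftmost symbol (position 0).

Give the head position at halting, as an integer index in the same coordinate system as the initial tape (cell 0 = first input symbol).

q0 | [a]ab___   read a → write _, move R, go to q2
q2 | _[a]b___   read a → write a, move R, go to q2
q2 | _a[b]___   read b → write a, move L, go to q0
q0 | _[a]a___   read a → write _, move R, go to q2
q2 | __[a]___   read a → write a, move R, go to q2
q2 | __a[_]__   read _ → write b, move R, go to q0
q0 | __ab[_]_   read _ → write _, move R, go to q1
q1 | __ab_[_]
At halt the head is at cell 5.

5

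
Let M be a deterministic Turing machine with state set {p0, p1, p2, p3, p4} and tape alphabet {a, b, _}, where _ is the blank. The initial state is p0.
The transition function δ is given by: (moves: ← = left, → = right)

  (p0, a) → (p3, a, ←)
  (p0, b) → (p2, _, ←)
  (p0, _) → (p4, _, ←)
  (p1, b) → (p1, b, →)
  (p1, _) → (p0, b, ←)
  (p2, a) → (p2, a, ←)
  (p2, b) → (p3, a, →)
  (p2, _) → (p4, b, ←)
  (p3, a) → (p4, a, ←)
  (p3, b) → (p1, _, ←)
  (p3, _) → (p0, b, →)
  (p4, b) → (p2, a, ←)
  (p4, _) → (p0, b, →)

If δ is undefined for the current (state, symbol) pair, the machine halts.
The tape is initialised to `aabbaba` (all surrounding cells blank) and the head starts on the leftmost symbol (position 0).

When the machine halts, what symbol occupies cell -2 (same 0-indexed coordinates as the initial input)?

state=p0 head=0 tape=______[a]abbaba   (p0,a)→(p3,a,←)
state=p3 head=-1 tape=_____[_]aabbaba   (p3,_)→(p0,b,→)
state=p0 head=0 tape=_____b[a]abbaba   (p0,a)→(p3,a,←)
state=p3 head=-1 tape=_____[b]aabbaba   (p3,b)→(p1,_,←)
state=p1 head=-2 tape=____[_]_aabbaba   (p1,_)→(p0,b,←)
state=p0 head=-3 tape=___[_]b_aabbaba   (p0,_)→(p4,_,←)
state=p4 head=-4 tape=__[_]_b_aabbaba   (p4,_)→(p0,b,→)
state=p0 head=-3 tape=__b[_]b_aabbaba   (p0,_)→(p4,_,←)
state=p4 head=-4 tape=__[b]_b_aabbaba   (p4,b)→(p2,a,←)
state=p2 head=-5 tape=_[_]a_b_aabbaba   (p2,_)→(p4,b,←)
state=p4 head=-6 tape=[_]ba_b_aabbaba   (p4,_)→(p0,b,→)
state=p0 head=-5 tape=b[b]a_b_aabbaba   (p0,b)→(p2,_,←)
state=p2 head=-6 tape=[b]_a_b_aabbaba   (p2,b)→(p3,a,→)
state=p3 head=-5 tape=a[_]a_b_aabbaba   (p3,_)→(p0,b,→)
state=p0 head=-4 tape=ab[a]_b_aabbaba   (p0,a)→(p3,a,←)
state=p3 head=-5 tape=a[b]a_b_aabbaba   (p3,b)→(p1,_,←)
state=p1 head=-6 tape=[a]_a_b_aabbaba
Cell -2 holds b when M halts.

b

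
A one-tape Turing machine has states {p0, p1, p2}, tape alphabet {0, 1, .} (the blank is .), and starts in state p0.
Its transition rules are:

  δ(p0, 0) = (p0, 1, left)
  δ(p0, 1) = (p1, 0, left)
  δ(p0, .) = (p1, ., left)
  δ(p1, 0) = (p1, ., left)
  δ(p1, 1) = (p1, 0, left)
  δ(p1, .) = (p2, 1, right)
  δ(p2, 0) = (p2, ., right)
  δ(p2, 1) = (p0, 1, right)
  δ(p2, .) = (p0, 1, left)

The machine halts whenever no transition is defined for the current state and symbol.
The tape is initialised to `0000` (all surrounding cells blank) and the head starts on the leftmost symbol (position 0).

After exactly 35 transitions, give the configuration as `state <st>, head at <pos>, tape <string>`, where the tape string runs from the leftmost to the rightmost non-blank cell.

state=p0 head=0 tape=...[0]000..   (p0,0)→(p0,1,left)
state=p0 head=-1 tape=..[.]1000..   (p0,.)→(p1,.,left)
state=p1 head=-2 tape=.[.].1000..   (p1,.)→(p2,1,right)
state=p2 head=-1 tape=.1[.]1000..   (p2,.)→(p0,1,left)
state=p0 head=-2 tape=.[1]11000..   (p0,1)→(p1,0,left)
state=p1 head=-3 tape=[.]011000..   (p1,.)→(p2,1,right)
state=p2 head=-2 tape=1[0]11000..   (p2,0)→(p2,.,right)
state=p2 head=-1 tape=1.[1]1000..   (p2,1)→(p0,1,right)
state=p0 head=0 tape=1.1[1]000..   (p0,1)→(p1,0,left)
state=p1 head=-1 tape=1.[1]0000..   (p1,1)→(p1,0,left)
state=p1 head=-2 tape=1[.]00000..   (p1,.)→(p2,1,right)
state=p2 head=-1 tape=11[0]0000..   (p2,0)→(p2,.,right)
state=p2 head=0 tape=11.[0]000..   (p2,0)→(p2,.,right)
state=p2 head=1 tape=11..[0]00..   (p2,0)→(p2,.,right)
state=p2 head=2 tape=11...[0]0..   (p2,0)→(p2,.,right)
state=p2 head=3 tape=11....[0]..   (p2,0)→(p2,.,right)
state=p2 head=4 tape=11.....[.].   (p2,.)→(p0,1,left)
state=p0 head=3 tape=11....[.]1.   (p0,.)→(p1,.,left)
state=p1 head=2 tape=11...[.].1.   (p1,.)→(p2,1,right)
state=p2 head=3 tape=11...1[.]1.   (p2,.)→(p0,1,left)
state=p0 head=2 tape=11...[1]11.   (p0,1)→(p1,0,left)
state=p1 head=1 tape=11..[.]011.   (p1,.)→(p2,1,right)
state=p2 head=2 tape=11..1[0]11.   (p2,0)→(p2,.,right)
state=p2 head=3 tape=11..1.[1]1.   (p2,1)→(p0,1,right)
state=p0 head=4 tape=11..1.1[1].   (p0,1)→(p1,0,left)
state=p1 head=3 tape=11..1.[1]0.   (p1,1)→(p1,0,left)
state=p1 head=2 tape=11..1[.]00.   (p1,.)→(p2,1,right)
state=p2 head=3 tape=11..11[0]0.   (p2,0)→(p2,.,right)
state=p2 head=4 tape=11..11.[0].   (p2,0)→(p2,.,right)
state=p2 head=5 tape=11..11..[.]   (p2,.)→(p0,1,left)
state=p0 head=4 tape=11..11.[.]1   (p0,.)→(p1,.,left)
state=p1 head=3 tape=11..11[.].1   (p1,.)→(p2,1,right)
state=p2 head=4 tape=11..111[.]1   (p2,.)→(p0,1,left)
state=p0 head=3 tape=11..11[1]11   (p0,1)→(p1,0,left)
state=p1 head=2 tape=11..1[1]011   (p1,1)→(p1,0,left)
state=p1 head=1 tape=11..[1]0011
After 35 steps: state p1, head at 1, tape 11..10011.

state p1, head at 1, tape 11..10011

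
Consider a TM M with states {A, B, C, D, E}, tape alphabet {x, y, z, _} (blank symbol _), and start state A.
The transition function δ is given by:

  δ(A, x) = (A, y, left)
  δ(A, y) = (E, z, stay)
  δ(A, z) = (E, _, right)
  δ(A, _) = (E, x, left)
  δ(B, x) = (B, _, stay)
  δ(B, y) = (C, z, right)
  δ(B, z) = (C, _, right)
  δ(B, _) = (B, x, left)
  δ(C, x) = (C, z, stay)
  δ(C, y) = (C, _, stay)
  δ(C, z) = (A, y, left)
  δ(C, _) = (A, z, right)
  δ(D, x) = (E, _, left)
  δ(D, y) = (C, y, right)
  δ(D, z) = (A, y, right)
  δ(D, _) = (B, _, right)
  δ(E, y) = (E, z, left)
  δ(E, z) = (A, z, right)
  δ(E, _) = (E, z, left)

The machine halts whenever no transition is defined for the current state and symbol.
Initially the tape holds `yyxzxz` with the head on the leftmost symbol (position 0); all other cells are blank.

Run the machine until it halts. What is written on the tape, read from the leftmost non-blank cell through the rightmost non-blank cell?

z_z_xz

A | [y]yxzxz   read y → write z, move stay, go to E
E | [z]yxzxz   read z → write z, move right, go to A
A | z[y]xzxz   read y → write z, move stay, go to E
E | z[z]xzxz   read z → write z, move right, go to A
A | zz[x]zxz   read x → write y, move left, go to A
A | z[z]yzxz   read z → write _, move right, go to E
E | z_[y]zxz   read y → write z, move left, go to E
E | z[_]zzxz   read _ → write z, move left, go to E
E | [z]zzzxz   read z → write z, move right, go to A
A | z[z]zzxz   read z → write _, move right, go to E
E | z_[z]zxz   read z → write z, move right, go to A
A | z_z[z]xz   read z → write _, move right, go to E
E | z_z_[x]z
The non-blank tape span at halt is z_z_xz.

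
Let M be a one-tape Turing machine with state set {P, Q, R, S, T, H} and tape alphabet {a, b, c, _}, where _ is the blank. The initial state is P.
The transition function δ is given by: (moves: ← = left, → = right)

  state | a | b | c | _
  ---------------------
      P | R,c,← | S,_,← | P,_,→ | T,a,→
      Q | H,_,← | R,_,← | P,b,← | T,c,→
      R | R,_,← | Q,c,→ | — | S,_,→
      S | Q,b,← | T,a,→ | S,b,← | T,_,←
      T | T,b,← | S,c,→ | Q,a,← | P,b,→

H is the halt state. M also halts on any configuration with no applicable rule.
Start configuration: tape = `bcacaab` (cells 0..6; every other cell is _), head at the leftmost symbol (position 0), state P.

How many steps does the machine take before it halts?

state=P head=0 tape=__[b]cacaab   (P,b)→(S,_,←)
state=S head=-1 tape=_[_]_cacaab   (S,_)→(T,_,←)
state=T head=-2 tape=[_]__cacaab   (T,_)→(P,b,→)
state=P head=-1 tape=b[_]_cacaab   (P,_)→(T,a,→)
state=T head=0 tape=ba[_]cacaab   (T,_)→(P,b,→)
state=P head=1 tape=bab[c]acaab   (P,c)→(P,_,→)
state=P head=2 tape=bab_[a]caab   (P,a)→(R,c,←)
state=R head=1 tape=bab[_]ccaab   (R,_)→(S,_,→)
state=S head=2 tape=bab_[c]caab   (S,c)→(S,b,←)
state=S head=1 tape=bab[_]bcaab   (S,_)→(T,_,←)
state=T head=0 tape=ba[b]_bcaab   (T,b)→(S,c,→)
state=S head=1 tape=bac[_]bcaab   (S,_)→(T,_,←)
state=T head=0 tape=ba[c]_bcaab   (T,c)→(Q,a,←)
state=Q head=-1 tape=b[a]a_bcaab   (Q,a)→(H,_,←)
state=H head=-2 tape=[b]_a_bcaab
M halts after 14 transitions.

14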